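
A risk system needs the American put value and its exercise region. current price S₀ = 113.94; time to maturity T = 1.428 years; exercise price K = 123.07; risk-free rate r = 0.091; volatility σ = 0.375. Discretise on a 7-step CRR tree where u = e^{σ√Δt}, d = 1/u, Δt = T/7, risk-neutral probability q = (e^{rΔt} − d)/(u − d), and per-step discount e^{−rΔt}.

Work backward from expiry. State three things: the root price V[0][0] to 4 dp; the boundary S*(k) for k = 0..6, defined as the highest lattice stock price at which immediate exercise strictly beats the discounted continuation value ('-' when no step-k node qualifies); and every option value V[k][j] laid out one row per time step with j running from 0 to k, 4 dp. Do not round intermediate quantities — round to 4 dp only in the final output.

price = 19.5253
boundary = - - 81.2007 68.5491 81.2007 96.1874 81.2007
tree:
19.5253
29.0842 11.1574
41.8693 18.0005 5.0637
54.5209 28.0525 9.1083 1.4061
65.2013 41.8693 15.9510 2.9403 0.0000
74.2176 54.5209 26.8826 6.1482 0.0000 0.0000
81.8292 65.2013 41.8693 12.8561 0.0000 0.0000 0.0000
88.2548 74.2176 54.5209 26.8826 0.0000 0.0000 0.0000 0.0000

Δt=0.20400  u=1.18456  d=0.84419  q=0.51281  discount=0.98161
step 7 (expiry): payoffs max(K−S,0) = 88.2548 74.2176 54.5209 26.8826 0.0000 0.0000 0.0000 0.0000
step 6: (k=6,j=0): S=41.2408, (K−S)⁺=81.8292, hold=79.5656 ⇒ V=81.8292 exercise | (k=6,j=1): S=57.8687, (K−S)⁺=65.2013, hold=62.9377 ⇒ V=65.2013 exercise | (k=6,j=2): S=81.2007, (K−S)⁺=41.8693, hold=39.6057 ⇒ V=41.8693 exercise | (k=6,j=3): S=113.9400, (K−S)⁺=9.1300, hold=12.8561 ⇒ V=12.8561 continue | (k=6,j=4): S=159.8794, (K−S)⁺=0.0000, hold=0.0000 ⇒ V=0.0000 continue | (k=6,j=5): S=224.3410, (K−S)⁺=0.0000, hold=0.0000 ⇒ V=0.0000 continue | (k=6,j=6): S=314.7929, (K−S)⁺=0.0000, hold=0.0000 ⇒ V=0.0000 continue  boundary S*=81.2007
step 5: (k=5,j=0): S=48.8524, (K−S)⁺=74.2176, hold=71.9540 ⇒ V=74.2176 exercise | (k=5,j=1): S=68.5491, (K−S)⁺=54.5209, hold=52.2573 ⇒ V=54.5209 exercise | (k=5,j=2): S=96.1874, (K−S)⁺=26.8826, hold=26.4947 ⇒ V=26.8826 exercise | (k=5,j=3): S=134.9691, (K−S)⁺=0.0000, hold=6.1482 ⇒ V=6.1482 continue | (k=5,j=4): S=189.3872, (K−S)⁺=0.0000, hold=0.0000 ⇒ V=0.0000 continue | (k=5,j=5): S=265.7461, (K−S)⁺=0.0000, hold=0.0000 ⇒ V=0.0000 continue  boundary S*=96.1874
step 4: (k=4,j=0): S=57.8687, (K−S)⁺=65.2013, hold=62.9377 ⇒ V=65.2013 exercise | (k=4,j=1): S=81.2007, (K−S)⁺=41.8693, hold=39.6057 ⇒ V=41.8693 exercise | (k=4,j=2): S=113.9400, (K−S)⁺=9.1300, hold=15.9510 ⇒ V=15.9510 continue | (k=4,j=3): S=159.8794, (K−S)⁺=0.0000, hold=2.9403 ⇒ V=2.9403 continue | (k=4,j=4): S=224.3410, (K−S)⁺=0.0000, hold=0.0000 ⇒ V=0.0000 continue  boundary S*=81.2007
step 3: (k=3,j=0): S=68.5491, (K−S)⁺=54.5209, hold=52.2573 ⇒ V=54.5209 exercise | (k=3,j=1): S=96.1874, (K−S)⁺=26.8826, hold=28.0525 ⇒ V=28.0525 continue | (k=3,j=2): S=134.9691, (K−S)⁺=0.0000, hold=9.1083 ⇒ V=9.1083 continue | (k=3,j=3): S=189.3872, (K−S)⁺=0.0000, hold=1.4061 ⇒ V=1.4061 continue  boundary S*=68.5491
step 2: (k=2,j=0): S=81.2007, (K−S)⁺=41.8693, hold=40.1946 ⇒ V=41.8693 exercise | (k=2,j=1): S=113.9400, (K−S)⁺=9.1300, hold=18.0005 ⇒ V=18.0005 continue | (k=2,j=2): S=159.8794, (K−S)⁺=0.0000, hold=5.0637 ⇒ V=5.0637 continue  boundary S*=81.2007
step 1: (k=1,j=0): S=96.1874, (K−S)⁺=26.8826, hold=29.0842 ⇒ V=29.0842 continue | (k=1,j=1): S=134.9691, (K−S)⁺=0.0000, hold=11.1574 ⇒ V=11.1574 continue  boundary S*=-
step 0: (k=0,j=0): S=113.9400, (K−S)⁺=9.1300, hold=19.5253 ⇒ V=19.5253 continue  boundary S*=-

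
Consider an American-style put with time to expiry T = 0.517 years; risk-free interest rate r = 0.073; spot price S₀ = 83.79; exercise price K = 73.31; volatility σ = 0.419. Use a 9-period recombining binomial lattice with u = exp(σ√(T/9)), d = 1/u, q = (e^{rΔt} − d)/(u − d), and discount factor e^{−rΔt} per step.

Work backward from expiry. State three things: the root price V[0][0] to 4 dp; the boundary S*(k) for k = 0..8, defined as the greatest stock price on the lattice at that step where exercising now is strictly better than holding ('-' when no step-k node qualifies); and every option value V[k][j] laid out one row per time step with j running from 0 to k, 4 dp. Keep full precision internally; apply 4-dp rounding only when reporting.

params: Δt=0.05744 u=1.10564 d=0.90445 q=0.49580 e^(-rΔt)=0.99582
t_9 payoffs: 39.3733 31.8245 22.5965 11.3158 0.0000 0.0000 0.0000 0.0000 0.0000 0.0000
t_8: node(8,0) S=37.5217 payoff=35.7883 vs cont=35.4815 → 35.7883 [stop]  node(8,1) S=45.8681 payoff=27.4419 vs cont=27.1352 → 27.4419 [stop]  node(8,2) S=56.0709 payoff=17.2391 vs cont=16.9323 → 17.2391 [stop]  node(8,3) S=68.5433 payoff=4.7667 vs cont=5.6815 → 5.6815 [wait]  node(8,4) S=83.7900 payoff=0.0000 vs cont=0.0000 → 0.0000 [wait]  node(8,5) S=102.4282 payoff=0.0000 vs cont=0.0000 → 0.0000 [wait]  node(8,6) S=125.2122 payoff=0.0000 vs cont=0.0000 → 0.0000 [wait]  node(8,7) S=153.0643 payoff=0.0000 vs cont=0.0000 → 0.0000 [wait]  node(8,8) S=187.1119 payoff=0.0000 vs cont=0.0000 → 0.0000 [wait]  ⇒ S*(8)=56.0709
t_7: node(7,0) S=41.4855 payoff=31.8245 vs cont=31.5177 → 31.8245 [stop]  node(7,1) S=50.7135 payoff=22.5965 vs cont=22.2897 → 22.5965 [stop]  node(7,2) S=61.9942 payoff=11.3158 vs cont=11.4607 → 11.4607 [wait]  node(7,3) S=75.7842 payoff=0.0000 vs cont=2.8526 → 2.8526 [wait]  node(7,4) S=92.6416 payoff=0.0000 vs cont=0.0000 → 0.0000 [wait]  node(7,5) S=113.2487 payoff=0.0000 vs cont=0.0000 → 0.0000 [wait]  node(7,6) S=138.4396 payoff=0.0000 vs cont=0.0000 → 0.0000 [wait]  node(7,7) S=169.2340 payoff=0.0000 vs cont=0.0000 → 0.0000 [wait]  ⇒ S*(7)=50.7135
t_6: node(6,0) S=45.8681 payoff=27.4419 vs cont=27.1352 → 27.4419 [stop]  node(6,1) S=56.0709 payoff=17.2391 vs cont=17.0038 → 17.2391 [stop]  node(6,2) S=68.5433 payoff=4.7667 vs cont=7.1627 → 7.1627 [wait]  node(6,3) S=83.7900 payoff=0.0000 vs cont=1.4323 → 1.4323 [wait]  node(6,4) S=102.4282 payoff=0.0000 vs cont=0.0000 → 0.0000 [wait]  node(6,5) S=125.2122 payoff=0.0000 vs cont=0.0000 → 0.0000 [wait]  node(6,6) S=153.0643 payoff=0.0000 vs cont=0.0000 → 0.0000 [wait]  ⇒ S*(6)=56.0709
t_5: node(5,0) S=50.7135 payoff=22.5965 vs cont=22.2897 → 22.5965 [stop]  node(5,1) S=61.9942 payoff=11.3158 vs cont=12.1919 → 12.1919 [wait]  node(5,2) S=75.7842 payoff=0.0000 vs cont=4.3034 → 4.3034 [wait]  node(5,3) S=92.6416 payoff=0.0000 vs cont=0.7191 → 0.7191 [wait]  node(5,4) S=113.2487 payoff=0.0000 vs cont=0.0000 → 0.0000 [wait]  node(5,5) S=138.4396 payoff=0.0000 vs cont=0.0000 → 0.0000 [wait]  ⇒ S*(5)=50.7135
t_4: node(4,0) S=56.0709 payoff=17.2391 vs cont=17.3649 → 17.3649 [wait]  node(4,1) S=68.5433 payoff=4.7667 vs cont=8.2461 → 8.2461 [wait]  node(4,2) S=83.7900 payoff=0.0000 vs cont=2.5158 → 2.5158 [wait]  node(4,3) S=102.4282 payoff=0.0000 vs cont=0.3611 → 0.3611 [wait]  node(4,4) S=125.2122 payoff=0.0000 vs cont=0.0000 → 0.0000 [wait]  ⇒ S*(4)=-
t_3: node(3,0) S=61.9942 payoff=11.3158 vs cont=12.7901 → 12.7901 [wait]  node(3,1) S=75.7842 payoff=0.0000 vs cont=5.3824 → 5.3824 [wait]  node(3,2) S=92.6416 payoff=0.0000 vs cont=1.4414 → 1.4414 [wait]  node(3,3) S=113.2487 payoff=0.0000 vs cont=0.1813 → 0.1813 [wait]  ⇒ S*(3)=-
t_2: node(2,0) S=68.5433 payoff=4.7667 vs cont=9.0792 → 9.0792 [wait]  node(2,1) S=83.7900 payoff=0.0000 vs cont=3.4141 → 3.4141 [wait]  node(2,2) S=102.4282 payoff=0.0000 vs cont=0.8132 → 0.8132 [wait]  ⇒ S*(2)=-
t_1: node(1,0) S=75.7842 payoff=0.0000 vs cont=6.2442 → 6.2442 [wait]  node(1,1) S=92.6416 payoff=0.0000 vs cont=2.1157 → 2.1157 [wait]  ⇒ S*(1)=-
t_0: node(0,0) S=83.7900 payoff=0.0000 vs cont=4.1797 → 4.1797 [wait]  ⇒ S*(0)=-

price = 4.1797
boundary = - - - - - 50.7135 56.0709 50.7135 56.0709
tree:
4.1797
6.2442 2.1157
9.0792 3.4141 0.8132
12.7901 5.3824 1.4414 0.1813
17.3649 8.2461 2.5158 0.3611 0.0000
22.5965 12.1919 4.3034 0.7191 0.0000 0.0000
27.4419 17.2391 7.1627 1.4323 0.0000 0.0000 0.0000
31.8245 22.5965 11.4607 2.8526 0.0000 0.0000 0.0000 0.0000
35.7883 27.4419 17.2391 5.6815 0.0000 0.0000 0.0000 0.0000 0.0000
39.3733 31.8245 22.5965 11.3158 0.0000 0.0000 0.0000 0.0000 0.0000 0.0000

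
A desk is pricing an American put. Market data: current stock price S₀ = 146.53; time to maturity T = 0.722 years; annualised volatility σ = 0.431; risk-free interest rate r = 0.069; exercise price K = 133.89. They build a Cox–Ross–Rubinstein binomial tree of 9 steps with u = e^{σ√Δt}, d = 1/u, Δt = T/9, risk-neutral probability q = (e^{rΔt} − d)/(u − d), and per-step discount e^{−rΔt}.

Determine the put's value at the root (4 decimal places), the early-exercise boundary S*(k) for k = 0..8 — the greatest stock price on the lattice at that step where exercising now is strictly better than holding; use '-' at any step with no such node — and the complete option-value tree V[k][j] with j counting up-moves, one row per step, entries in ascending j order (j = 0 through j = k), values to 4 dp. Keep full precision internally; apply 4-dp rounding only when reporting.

price = 12.2927
boundary = - - - - 89.9211 79.5876 89.9211 101.5963 114.7874
tree:
12.2927
17.6920 6.8608
24.7702 10.5890 3.0918
33.5991 15.9407 5.1871 0.9649
43.9689 23.2795 8.5490 1.7771 0.1379
54.3024 32.7468 13.7745 3.2542 0.2731 0.0000
63.4484 43.9689 21.5383 5.9199 0.5408 0.0000 0.0000
71.5434 54.3024 32.2937 10.6847 1.0708 0.0000 0.0000 0.0000
78.7081 63.4484 43.9689 19.1026 2.1204 0.0000 0.0000 0.0000 0.0000
85.0495 71.5434 54.3024 32.2937 4.1989 0.0000 0.0000 0.0000 0.0000 0.0000

params: Δt=0.08022 u=1.12984 d=0.88508 q=0.49220 e^(-rΔt)=0.99448
t_9 payoffs: 85.0495 71.5434 54.3024 32.2937 4.1989 0.0000 0.0000 0.0000 0.0000 0.0000
t_8: node(8,0) S=55.1819 payoff=78.7081 vs cont=77.9690 → 78.7081 [stop]  node(8,1) S=70.4416 payoff=63.4484 vs cont=62.7093 → 63.4484 [stop]  node(8,2) S=89.9211 payoff=43.9689 vs cont=43.2298 → 43.9689 [stop]  node(8,3) S=114.7874 payoff=19.1026 vs cont=18.3636 → 19.1026 [stop]  node(8,4) S=146.5300 payoff=0.0000 vs cont=2.1204 → 2.1204 [wait]  node(8,5) S=187.0506 payoff=0.0000 vs cont=0.0000 → 0.0000 [wait]  node(8,6) S=238.7765 payoff=0.0000 vs cont=0.0000 → 0.0000 [wait]  node(8,7) S=304.8063 payoff=0.0000 vs cont=0.0000 → 0.0000 [wait]  node(8,8) S=389.0957 payoff=0.0000 vs cont=0.0000 → 0.0000 [wait]  ⇒ S*(8)=114.7874
t_7: node(7,0) S=62.3466 payoff=71.5434 vs cont=70.8043 → 71.5434 [stop]  node(7,1) S=79.5876 payoff=54.3024 vs cont=53.5633 → 54.3024 [stop]  node(7,2) S=101.5963 payoff=32.2937 vs cont=31.5546 → 32.2937 [stop]  node(7,3) S=129.6911 payoff=4.1989 vs cont=10.6847 → 10.6847 [wait]  node(7,4) S=165.5552 payoff=0.0000 vs cont=1.0708 → 1.0708 [wait]  node(7,5) S=211.3369 payoff=0.0000 vs cont=0.0000 → 0.0000 [wait]  node(7,6) S=269.7788 payoff=0.0000 vs cont=0.0000 → 0.0000 [wait]  node(7,7) S=344.3818 payoff=0.0000 vs cont=0.0000 → 0.0000 [wait]  ⇒ S*(7)=101.5963
t_6: node(6,0) S=70.4416 payoff=63.4484 vs cont=62.7093 → 63.4484 [stop]  node(6,1) S=89.9211 payoff=43.9689 vs cont=43.2298 → 43.9689 [stop]  node(6,2) S=114.7874 payoff=19.1026 vs cont=21.5383 → 21.5383 [wait]  node(6,3) S=146.5300 payoff=0.0000 vs cont=5.9199 → 5.9199 [wait]  node(6,4) S=187.0506 payoff=0.0000 vs cont=0.5408 → 0.5408 [wait]  node(6,5) S=238.7765 payoff=0.0000 vs cont=0.0000 → 0.0000 [wait]  node(6,6) S=304.8063 payoff=0.0000 vs cont=0.0000 → 0.0000 [wait]  ⇒ S*(6)=89.9211
t_5: node(5,0) S=79.5876 payoff=54.3024 vs cont=53.5633 → 54.3024 [stop]  node(5,1) S=101.5963 payoff=32.2937 vs cont=32.7468 → 32.7468 [wait]  node(5,2) S=129.6911 payoff=4.1989 vs cont=13.7745 → 13.7745 [wait]  node(5,3) S=165.5552 payoff=0.0000 vs cont=3.2542 → 3.2542 [wait]  node(5,4) S=211.3369 payoff=0.0000 vs cont=0.2731 → 0.2731 [wait]  node(5,5) S=269.7788 payoff=0.0000 vs cont=0.0000 → 0.0000 [wait]  ⇒ S*(5)=79.5876
t_4: node(4,0) S=89.9211 payoff=43.9689 vs cont=43.4516 → 43.9689 [stop]  node(4,1) S=114.7874 payoff=19.1026 vs cont=23.2795 → 23.2795 [wait]  node(4,2) S=146.5300 payoff=0.0000 vs cont=8.5490 → 8.5490 [wait]  node(4,3) S=187.0506 payoff=0.0000 vs cont=1.7771 → 1.7771 [wait]  node(4,4) S=238.7765 payoff=0.0000 vs cont=0.1379 → 0.1379 [wait]  ⇒ S*(4)=89.9211
t_3: node(3,0) S=101.5963 payoff=32.2937 vs cont=33.5991 → 33.5991 [wait]  node(3,1) S=129.6911 payoff=4.1989 vs cont=15.9407 → 15.9407 [wait]  node(3,2) S=165.5552 payoff=0.0000 vs cont=5.1871 → 5.1871 [wait]  node(3,3) S=211.3369 payoff=0.0000 vs cont=0.9649 → 0.9649 [wait]  ⇒ S*(3)=-
t_2: node(2,0) S=114.7874 payoff=19.1026 vs cont=24.7702 → 24.7702 [wait]  node(2,1) S=146.5300 payoff=0.0000 vs cont=10.5890 → 10.5890 [wait]  node(2,2) S=187.0506 payoff=0.0000 vs cont=3.0918 → 3.0918 [wait]  ⇒ S*(2)=-
t_1: node(1,0) S=129.6911 payoff=4.1989 vs cont=17.6920 → 17.6920 [wait]  node(1,1) S=165.5552 payoff=0.0000 vs cont=6.8608 → 6.8608 [wait]  ⇒ S*(1)=-
t_0: node(0,0) S=146.5300 payoff=0.0000 vs cont=12.2927 → 12.2927 [wait]  ⇒ S*(0)=-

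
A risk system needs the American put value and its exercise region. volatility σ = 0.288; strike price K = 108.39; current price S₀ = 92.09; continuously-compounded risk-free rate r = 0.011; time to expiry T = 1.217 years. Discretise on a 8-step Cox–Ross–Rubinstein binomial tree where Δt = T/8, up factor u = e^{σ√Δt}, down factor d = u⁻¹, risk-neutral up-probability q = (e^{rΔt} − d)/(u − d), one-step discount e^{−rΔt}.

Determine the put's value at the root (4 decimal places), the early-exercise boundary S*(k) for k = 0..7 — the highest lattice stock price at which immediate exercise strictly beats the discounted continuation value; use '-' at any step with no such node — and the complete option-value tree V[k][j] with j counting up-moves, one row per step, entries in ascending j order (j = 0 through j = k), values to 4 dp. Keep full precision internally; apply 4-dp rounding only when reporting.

Δt=0.15213  u=1.11888  d=0.89375  q=0.47939  discount=0.99833
step 8 (expiry): payoffs max(K−S,0) = 70.8978 61.4537 49.6307 34.8295 16.3000 0.0000 0.0000 0.0000 0.0000
step 7: (k=7,j=0): S=41.9493, (K−S)⁺=66.4407, hold=66.2595 ⇒ V=66.4407 exercise | (k=7,j=1): S=52.5161, (K−S)⁺=55.8739, hold=55.6927 ⇒ V=55.8739 exercise | (k=7,j=2): S=65.7447, (K−S)⁺=42.6453, hold=42.4641 ⇒ V=42.6453 exercise | (k=7,j=3): S=82.3054, (K−S)⁺=26.0846, hold=25.9033 ⇒ V=26.0846 exercise | (k=7,j=4): S=103.0378, (K−S)⁺=5.3522, hold=8.4718 ⇒ V=8.4718 continue | (k=7,j=5): S=128.9925, (K−S)⁺=0.0000, hold=0.0000 ⇒ V=0.0000 continue | (k=7,j=6): S=161.4850, (K−S)⁺=0.0000, hold=0.0000 ⇒ V=0.0000 continue | (k=7,j=7): S=202.1623, (K−S)⁺=0.0000, hold=0.0000 ⇒ V=0.0000 continue  boundary S*=82.3054
step 6: (k=6,j=0): S=46.9363, (K−S)⁺=61.4537, hold=61.2725 ⇒ V=61.4537 exercise | (k=6,j=1): S=58.7593, (K−S)⁺=49.6307, hold=49.4495 ⇒ V=49.6307 exercise | (k=6,j=2): S=73.5605, (K−S)⁺=34.8295, hold=34.6483 ⇒ V=34.8295 exercise | (k=6,j=3): S=92.0900, (K−S)⁺=16.3000, hold=17.6118 ⇒ V=17.6118 continue | (k=6,j=4): S=115.2870, (K−S)⁺=0.0000, hold=4.4032 ⇒ V=4.4032 continue | (k=6,j=5): S=144.3272, (K−S)⁺=0.0000, hold=0.0000 ⇒ V=0.0000 continue | (k=6,j=6): S=180.6826, (K−S)⁺=0.0000, hold=0.0000 ⇒ V=0.0000 continue  boundary S*=73.5605
step 5: (k=5,j=0): S=52.5161, (K−S)⁺=55.8739, hold=55.6927 ⇒ V=55.8739 exercise | (k=5,j=1): S=65.7447, (K−S)⁺=42.6453, hold=42.4641 ⇒ V=42.6453 exercise | (k=5,j=2): S=82.3054, (K−S)⁺=26.0846, hold=26.5311 ⇒ V=26.5311 continue | (k=5,j=3): S=103.0378, (K−S)⁺=5.3522, hold=11.2609 ⇒ V=11.2609 continue | (k=5,j=4): S=128.9925, (K−S)⁺=0.0000, hold=2.2885 ⇒ V=2.2885 continue | (k=5,j=5): S=161.4850, (K−S)⁺=0.0000, hold=0.0000 ⇒ V=0.0000 continue  boundary S*=65.7447
step 4: (k=4,j=0): S=58.7593, (K−S)⁺=49.6307, hold=49.4495 ⇒ V=49.6307 exercise | (k=4,j=1): S=73.5605, (K−S)⁺=34.8295, hold=34.8620 ⇒ V=34.8620 continue | (k=4,j=2): S=92.0900, (K−S)⁺=16.3000, hold=19.1787 ⇒ V=19.1787 continue | (k=4,j=3): S=115.2870, (K−S)⁺=0.0000, hold=6.9480 ⇒ V=6.9480 continue | (k=4,j=4): S=144.3272, (K−S)⁺=0.0000, hold=1.1894 ⇒ V=1.1894 continue  boundary S*=58.7593
step 3: (k=3,j=0): S=65.7447, (K−S)⁺=42.6453, hold=42.4797 ⇒ V=42.6453 exercise | (k=3,j=1): S=82.3054, (K−S)⁺=26.0846, hold=27.2979 ⇒ V=27.2979 continue | (k=3,j=2): S=103.0378, (K−S)⁺=5.3522, hold=13.2932 ⇒ V=13.2932 continue | (k=3,j=3): S=128.9925, (K−S)⁺=0.0000, hold=4.1804 ⇒ V=4.1804 continue  boundary S*=65.7447
step 2: (k=2,j=0): S=73.5605, (K−S)⁺=34.8295, hold=35.2290 ⇒ V=35.2290 continue | (k=2,j=1): S=92.0900, (K−S)⁺=16.3000, hold=20.5498 ⇒ V=20.5498 continue | (k=2,j=2): S=115.2870, (K−S)⁺=0.0000, hold=8.9097 ⇒ V=8.9097 continue  boundary S*=-
step 1: (k=1,j=0): S=82.3054, (K−S)⁺=26.0846, hold=28.1449 ⇒ V=28.1449 continue | (k=1,j=1): S=103.0378, (K−S)⁺=5.3522, hold=14.9447 ⇒ V=14.9447 continue  boundary S*=-
step 0: (k=0,j=0): S=92.0900, (K−S)⁺=16.3000, hold=21.7804 ⇒ V=21.7804 continue  boundary S*=-

price = 21.7804
boundary = - - - 65.7447 58.7593 65.7447 73.5605 82.3054
tree:
21.7804
28.1449 14.9447
35.2290 20.5498 8.9097
42.6453 27.2979 13.2932 4.1804
49.6307 34.8620 19.1787 6.9480 1.1894
55.8739 42.6453 26.5311 11.2609 2.2885 0.0000
61.4537 49.6307 34.8295 17.6118 4.4032 0.0000 0.0000
66.4407 55.8739 42.6453 26.0846 8.4718 0.0000 0.0000 0.0000
70.8978 61.4537 49.6307 34.8295 16.3000 0.0000 0.0000 0.0000 0.0000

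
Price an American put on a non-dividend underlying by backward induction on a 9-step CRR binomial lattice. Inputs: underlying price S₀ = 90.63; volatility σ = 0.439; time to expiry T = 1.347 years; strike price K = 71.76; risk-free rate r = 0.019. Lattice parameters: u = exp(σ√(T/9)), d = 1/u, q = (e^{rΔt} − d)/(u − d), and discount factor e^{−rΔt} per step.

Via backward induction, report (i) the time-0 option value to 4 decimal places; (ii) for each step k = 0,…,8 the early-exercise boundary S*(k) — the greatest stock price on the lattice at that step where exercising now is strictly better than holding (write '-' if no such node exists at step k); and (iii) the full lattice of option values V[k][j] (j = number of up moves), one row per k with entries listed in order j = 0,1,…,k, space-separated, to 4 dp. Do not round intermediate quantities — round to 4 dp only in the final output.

params: Δt=0.14967 u=1.18511 d=0.84380 q=0.46599 e^(-rΔt)=0.99716
t_9 payoffs: 52.1062 44.1566 32.9914 17.3101 0.0000 0.0000 0.0000 0.0000 0.0000 0.0000
t_8: node(8,0) S=23.2919 payoff=48.4681 vs cont=48.2643 → 48.4681 [stop]  node(8,1) S=32.7131 payoff=39.0469 vs cont=38.8431 → 39.0469 [stop]  node(8,2) S=45.9450 payoff=25.8150 vs cont=25.6112 → 25.8150 [stop]  node(8,3) S=64.5290 payoff=7.2310 vs cont=9.2176 → 9.2176 [wait]  node(8,4) S=90.6300 payoff=0.0000 vs cont=0.0000 → 0.0000 [wait]  node(8,5) S=127.2884 payoff=0.0000 vs cont=0.0000 → 0.0000 [wait]  node(8,6) S=178.7745 payoff=0.0000 vs cont=0.0000 → 0.0000 [wait]  node(8,7) S=251.0859 payoff=0.0000 vs cont=0.0000 → 0.0000 [wait]  node(8,8) S=352.6461 payoff=0.0000 vs cont=0.0000 → 0.0000 [wait]  ⇒ S*(8)=45.9450
t_7: node(7,0) S=27.6034 payoff=44.1566 vs cont=43.9528 → 44.1566 [stop]  node(7,1) S=38.7686 payoff=32.9914 vs cont=32.7876 → 32.9914 [stop]  node(7,2) S=54.4499 payoff=17.3101 vs cont=18.0295 → 18.0295 [wait]  node(7,3) S=76.4740 payoff=0.0000 vs cont=4.9083 → 4.9083 [wait]  node(7,4) S=107.4064 payoff=0.0000 vs cont=0.0000 → 0.0000 [wait]  node(7,5) S=150.8506 payoff=0.0000 vs cont=0.0000 → 0.0000 [wait]  node(7,6) S=211.8673 payoff=0.0000 vs cont=0.0000 → 0.0000 [wait]  node(7,7) S=297.5642 payoff=0.0000 vs cont=0.0000 → 0.0000 [wait]  ⇒ S*(7)=38.7686
t_6: node(6,0) S=32.7131 payoff=39.0469 vs cont=38.8431 → 39.0469 [stop]  node(6,1) S=45.9450 payoff=25.8150 vs cont=25.9455 → 25.9455 [wait]  node(6,2) S=64.5290 payoff=7.2310 vs cont=11.8814 → 11.8814 [wait]  node(6,3) S=90.6300 payoff=0.0000 vs cont=2.6137 → 2.6137 [wait]  node(6,4) S=127.2884 payoff=0.0000 vs cont=0.0000 → 0.0000 [wait]  node(6,5) S=178.7745 payoff=0.0000 vs cont=0.0000 → 0.0000 [wait]  node(6,6) S=251.0859 payoff=0.0000 vs cont=0.0000 → 0.0000 [wait]  ⇒ S*(6)=32.7131
t_5: node(5,0) S=38.7686 payoff=32.9914 vs cont=32.8483 → 32.9914 [stop]  node(5,1) S=54.4499 payoff=17.3101 vs cont=19.3367 → 19.3367 [wait]  node(5,2) S=76.4740 payoff=0.0000 vs cont=7.5413 → 7.5413 [wait]  node(5,3) S=107.4064 payoff=0.0000 vs cont=1.3918 → 1.3918 [wait]  node(5,4) S=150.8506 payoff=0.0000 vs cont=0.0000 → 0.0000 [wait]  node(5,5) S=211.8673 payoff=0.0000 vs cont=0.0000 → 0.0000 [wait]  ⇒ S*(5)=38.7686
t_4: node(4,0) S=45.9450 payoff=25.8150 vs cont=26.5529 → 26.5529 [wait]  node(4,1) S=64.5290 payoff=7.2310 vs cont=13.8009 → 13.8009 [wait]  node(4,2) S=90.6300 payoff=0.0000 vs cont=4.6624 → 4.6624 [wait]  node(4,3) S=127.2884 payoff=0.0000 vs cont=0.7411 → 0.7411 [wait]  node(4,4) S=178.7745 payoff=0.0000 vs cont=0.0000 → 0.0000 [wait]  ⇒ S*(4)=-
t_3: node(3,0) S=54.4499 payoff=17.3101 vs cont=20.5521 → 20.5521 [wait]  node(3,1) S=76.4740 payoff=0.0000 vs cont=9.5154 → 9.5154 [wait]  node(3,2) S=107.4064 payoff=0.0000 vs cont=2.8271 → 2.8271 [wait]  node(3,3) S=150.8506 payoff=0.0000 vs cont=0.3946 → 0.3946 [wait]  ⇒ S*(3)=-
t_2: node(2,0) S=64.5290 payoff=7.2310 vs cont=15.3654 → 15.3654 [wait]  node(2,1) S=90.6300 payoff=0.0000 vs cont=6.3806 → 6.3806 [wait]  node(2,2) S=127.2884 payoff=0.0000 vs cont=1.6888 → 1.6888 [wait]  ⇒ S*(2)=-
t_1: node(1,0) S=76.4740 payoff=0.0000 vs cont=11.1468 → 11.1468 [wait]  node(1,1) S=107.4064 payoff=0.0000 vs cont=4.1823 → 4.1823 [wait]  ⇒ S*(1)=-
t_0: node(0,0) S=90.6300 payoff=0.0000 vs cont=7.8790 → 7.8790 [wait]  ⇒ S*(0)=-

price = 7.8790
boundary = - - - - - 38.7686 32.7131 38.7686 45.9450
tree:
7.8790
11.1468 4.1823
15.3654 6.3806 1.6888
20.5521 9.5154 2.8271 0.3946
26.5529 13.8009 4.6624 0.7411 0.0000
32.9914 19.3367 7.5413 1.3918 0.0000 0.0000
39.0469 25.9455 11.8814 2.6137 0.0000 0.0000 0.0000
44.1566 32.9914 18.0295 4.9083 0.0000 0.0000 0.0000 0.0000
48.4681 39.0469 25.8150 9.2176 0.0000 0.0000 0.0000 0.0000 0.0000
52.1062 44.1566 32.9914 17.3101 0.0000 0.0000 0.0000 0.0000 0.0000 0.0000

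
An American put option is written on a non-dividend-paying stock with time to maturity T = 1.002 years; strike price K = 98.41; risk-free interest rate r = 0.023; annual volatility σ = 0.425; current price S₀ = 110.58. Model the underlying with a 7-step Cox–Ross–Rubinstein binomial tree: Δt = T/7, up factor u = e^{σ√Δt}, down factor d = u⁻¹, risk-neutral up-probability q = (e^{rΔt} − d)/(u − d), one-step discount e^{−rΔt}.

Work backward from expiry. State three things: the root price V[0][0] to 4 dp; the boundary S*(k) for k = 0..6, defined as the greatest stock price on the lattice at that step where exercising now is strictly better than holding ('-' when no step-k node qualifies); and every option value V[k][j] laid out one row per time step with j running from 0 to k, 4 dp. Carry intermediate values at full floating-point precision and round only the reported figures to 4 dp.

Δt=0.14314  u=1.17444  d=0.85147  q=0.47010  discount=0.99671
step 7 (expiry): payoffs max(K−S,0) = 62.5303 48.9204 30.1480 4.2549 0.0000 0.0000 0.0000 0.0000
step 6: (k=6,j=0): S=42.1387, (K−S)⁺=56.2713, hold=55.9478 ⇒ V=56.2713 exercise | (k=6,j=1): S=58.1228, (K−S)⁺=40.2872, hold=39.9638 ⇒ V=40.2872 exercise | (k=6,j=2): S=80.1699, (K−S)⁺=18.2401, hold=17.9166 ⇒ V=18.2401 exercise | (k=6,j=3): S=110.5800, (K−S)⁺=0.0000, hold=2.2473 ⇒ V=2.2473 continue | (k=6,j=4): S=152.5252, (K−S)⁺=0.0000, hold=0.0000 ⇒ V=0.0000 continue | (k=6,j=5): S=210.3812, (K−S)⁺=0.0000, hold=0.0000 ⇒ V=0.0000 continue | (k=6,j=6): S=290.1831, (K−S)⁺=0.0000, hold=0.0000 ⇒ V=0.0000 continue  boundary S*=80.1699
step 5: (k=5,j=0): S=49.4896, (K−S)⁺=48.9204, hold=48.5970 ⇒ V=48.9204 exercise | (k=5,j=1): S=68.2620, (K−S)⁺=30.1480, hold=29.8246 ⇒ V=30.1480 exercise | (k=5,j=2): S=94.1551, (K−S)⁺=4.2549, hold=10.6866 ⇒ V=10.6866 continue | (k=5,j=3): S=129.8701, (K−S)⁺=0.0000, hold=1.1869 ⇒ V=1.1869 continue | (k=5,j=4): S=179.1325, (K−S)⁺=0.0000, hold=0.0000 ⇒ V=0.0000 continue | (k=5,j=5): S=247.0811, (K−S)⁺=0.0000, hold=0.0000 ⇒ V=0.0000 continue  boundary S*=68.2620
step 4: (k=4,j=0): S=58.1228, (K−S)⁺=40.2872, hold=39.9638 ⇒ V=40.2872 exercise | (k=4,j=1): S=80.1699, (K−S)⁺=18.2401, hold=20.9303 ⇒ V=20.9303 continue | (k=4,j=2): S=110.5800, (K−S)⁺=0.0000, hold=6.2004 ⇒ V=6.2004 continue | (k=4,j=3): S=152.5252, (K−S)⁺=0.0000, hold=0.6269 ⇒ V=0.6269 continue | (k=4,j=4): S=210.3812, (K−S)⁺=0.0000, hold=0.0000 ⇒ V=0.0000 continue  boundary S*=58.1228
step 3: (k=3,j=0): S=68.2620, (K−S)⁺=30.1480, hold=31.0850 ⇒ V=31.0850 continue | (k=3,j=1): S=94.1551, (K−S)⁺=4.2549, hold=13.9597 ⇒ V=13.9597 continue | (k=3,j=2): S=129.8701, (K−S)⁺=0.0000, hold=3.5685 ⇒ V=3.5685 continue | (k=3,j=3): S=179.1325, (K−S)⁺=0.0000, hold=0.3311 ⇒ V=0.3311 continue  boundary S*=-
step 2: (k=2,j=0): S=80.1699, (K−S)⁺=18.2401, hold=22.9588 ⇒ V=22.9588 continue | (k=2,j=1): S=110.5800, (K−S)⁺=0.0000, hold=9.0450 ⇒ V=9.0450 continue | (k=2,j=2): S=152.5252, (K−S)⁺=0.0000, hold=2.0399 ⇒ V=2.0399 continue  boundary S*=-
step 1: (k=1,j=0): S=94.1551, (K−S)⁺=4.2549, hold=16.3640 ⇒ V=16.3640 continue | (k=1,j=1): S=129.8701, (K−S)⁺=0.0000, hold=5.7330 ⇒ V=5.7330 continue  boundary S*=-
step 0: (k=0,j=0): S=110.5800, (K−S)⁺=0.0000, hold=11.3290 ⇒ V=11.3290 continue  boundary S*=-

price = 11.3290
boundary = - - - - 58.1228 68.2620 80.1699
tree:
11.3290
16.3640 5.7330
22.9588 9.0450 2.0399
31.0850 13.9597 3.5685 0.3311
40.2872 20.9303 6.2004 0.6269 0.0000
48.9204 30.1480 10.6866 1.1869 0.0000 0.0000
56.2713 40.2872 18.2401 2.2473 0.0000 0.0000 0.0000
62.5303 48.9204 30.1480 4.2549 0.0000 0.0000 0.0000 0.0000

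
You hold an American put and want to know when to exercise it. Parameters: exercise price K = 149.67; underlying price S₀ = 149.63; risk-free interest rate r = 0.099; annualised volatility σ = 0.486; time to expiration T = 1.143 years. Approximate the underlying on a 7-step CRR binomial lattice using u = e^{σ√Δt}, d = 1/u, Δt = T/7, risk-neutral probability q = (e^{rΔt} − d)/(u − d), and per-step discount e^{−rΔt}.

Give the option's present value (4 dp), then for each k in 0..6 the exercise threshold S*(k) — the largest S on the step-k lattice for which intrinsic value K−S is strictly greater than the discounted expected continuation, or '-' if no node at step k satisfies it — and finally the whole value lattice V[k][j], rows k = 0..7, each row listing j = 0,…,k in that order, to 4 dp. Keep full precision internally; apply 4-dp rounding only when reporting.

Δt=0.16329, u=1.21700, d=0.82170, q=0.49229, disc=e^(-rΔt)=0.98396
k=7 terminal: V=max(K-S,0) → 111.8263 93.6205 66.6561 26.7198 0.0000 0.0000 0.0000 0.0000
k=6: j=0 S=46.0556 intr=103.6144 cont=101.2144 V=103.6144[EX]; j=1 S=68.2121 intr=81.4579 cont=79.0579 V=81.4579[EX]; j=2 S=101.0276 intr=48.6424 cont=46.2424 V=48.6424[EX]; j=3 S=149.6300 intr=0.0400 cont=13.3484 V=13.3484[hold]; j=4 S=221.6141 intr=0.0000 cont=0.0000 V=0.0000[hold]; j=5 S=328.2283 intr=0.0000 cont=0.0000 V=0.0000[hold]; j=6 S=486.1325 intr=0.0000 cont=0.0000 V=0.0000[hold]  S*(6)=101.0276
k=5: j=0 S=56.0495 intr=93.6205 cont=91.2205 V=93.6205[EX]; j=1 S=83.0139 intr=66.6561 cont=64.2561 V=66.6561[EX]; j=2 S=122.9502 intr=26.7198 cont=30.7663 V=30.7663[hold]; j=3 S=182.0992 intr=0.0000 cont=6.6685 V=6.6685[hold]; j=4 S=269.7035 intr=0.0000 cont=0.0000 V=0.0000[hold]; j=5 S=399.4526 intr=0.0000 cont=0.0000 V=0.0000[hold]  S*(5)=83.0139
k=4: j=0 S=68.2121 intr=81.4579 cont=79.0579 V=81.4579[EX]; j=1 S=101.0276 intr=48.6424 cont=48.2025 V=48.6424[EX]; j=2 S=149.6300 intr=0.0400 cont=18.6001 V=18.6001[hold]; j=3 S=221.6141 intr=0.0000 cont=3.3314 V=3.3314[hold]; j=4 S=328.2283 intr=0.0000 cont=0.0000 V=0.0000[hold]  S*(4)=101.0276
k=3: j=0 S=83.0139 intr=66.6561 cont=64.2561 V=66.6561[EX]; j=1 S=122.9502 intr=26.7198 cont=33.3102 V=33.3102[hold]; j=2 S=182.0992 intr=0.0000 cont=10.9058 V=10.9058[hold]; j=3 S=269.7035 intr=0.0000 cont=1.6643 V=1.6643[hold]  S*(3)=83.0139
k=2: j=0 S=101.0276 intr=48.6424 cont=49.4347 V=49.4347[hold]; j=1 S=149.6300 intr=0.0400 cont=21.9235 V=21.9235[hold]; j=2 S=221.6141 intr=0.0000 cont=6.2544 V=6.2544[hold]  S*(2)=-
k=1: j=0 S=122.9502 intr=26.7198 cont=35.3158 V=35.3158[hold]; j=1 S=182.0992 intr=0.0000 cont=13.9820 V=13.9820[hold]  S*(1)=-
k=0: j=0 S=149.6300 intr=0.0400 cont=24.4156 V=24.4156[hold]  S*(0)=-

price = 24.4156
boundary = - - - 83.0139 101.0276 83.0139 101.0276
tree:
24.4156
35.3158 13.9820
49.4347 21.9235 6.2544
66.6561 33.3102 10.9058 1.6643
81.4579 48.6424 18.6001 3.3314 0.0000
93.6205 66.6561 30.7663 6.6685 0.0000 0.0000
103.6144 81.4579 48.6424 13.3484 0.0000 0.0000 0.0000
111.8263 93.6205 66.6561 26.7198 0.0000 0.0000 0.0000 0.0000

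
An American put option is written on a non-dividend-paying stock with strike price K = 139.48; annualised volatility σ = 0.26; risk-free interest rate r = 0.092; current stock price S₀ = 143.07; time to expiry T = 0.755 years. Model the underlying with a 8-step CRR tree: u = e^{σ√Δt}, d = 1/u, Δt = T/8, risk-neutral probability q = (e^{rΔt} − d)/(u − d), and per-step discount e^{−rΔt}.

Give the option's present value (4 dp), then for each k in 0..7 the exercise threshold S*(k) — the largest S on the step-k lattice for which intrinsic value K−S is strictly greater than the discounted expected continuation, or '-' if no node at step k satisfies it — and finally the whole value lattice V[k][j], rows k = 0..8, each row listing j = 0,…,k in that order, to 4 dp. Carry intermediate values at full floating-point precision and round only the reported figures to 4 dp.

price = 7.6252
boundary = - - - 112.5856 103.9428 112.5856 121.9471 112.5856
tree:
7.6252
12.0086 3.9332
18.3091 6.7190 1.5719
26.8944 11.1329 2.9856 0.3667
35.5372 17.7446 5.5581 0.7947 0.0000
43.5166 26.8944 10.0679 1.7223 0.0000 0.0000
50.8834 35.5372 17.5329 3.7326 0.0000 0.0000 0.0000
57.6846 43.5166 26.8944 8.0897 0.0000 0.0000 0.0000 0.0000
63.9638 50.8834 35.5372 17.5329 0.0000 0.0000 0.0000 0.0000 0.0000

Δt=0.09438, u=1.08315, d=0.92323, q=0.53457, disc=e^(-rΔt)=0.99136
k=8 terminal: V=max(K-S,0) → 63.9638 50.8834 35.5372 17.5329 0.0000 0.0000 0.0000 0.0000 0.0000
k=7: j=0 S=81.7954 intr=57.6846 cont=56.4788 V=57.6846[EX]; j=1 S=95.9634 intr=43.5166 cont=42.3108 V=43.5166[EX]; j=2 S=112.5856 intr=26.8944 cont=25.6886 V=26.8944[EX]; j=3 S=132.0870 intr=7.3930 cont=8.0897 V=8.0897[hold]; j=4 S=154.9663 intr=0.0000 cont=0.0000 V=0.0000[hold]; j=5 S=181.8085 intr=0.0000 cont=0.0000 V=0.0000[hold]; j=6 S=213.3002 intr=0.0000 cont=0.0000 V=0.0000[hold]; j=7 S=250.2467 intr=0.0000 cont=0.0000 V=0.0000[hold]  S*(7)=112.5856
k=6: j=0 S=88.5966 intr=50.8834 cont=49.6776 V=50.8834[EX]; j=1 S=103.9428 intr=35.5372 cont=34.3314 V=35.5372[EX]; j=2 S=121.9471 intr=17.5329 cont=16.6963 V=17.5329[EX]; j=3 S=143.0700 intr=0.0000 cont=3.7326 V=3.7326[hold]; j=4 S=167.8517 intr=0.0000 cont=0.0000 V=0.0000[hold]; j=5 S=196.9259 intr=0.0000 cont=0.0000 V=0.0000[hold]; j=6 S=231.0361 intr=0.0000 cont=0.0000 V=0.0000[hold]  S*(6)=121.9471
k=5: j=0 S=95.9634 intr=43.5166 cont=42.3108 V=43.5166[EX]; j=1 S=112.5856 intr=26.8944 cont=25.6886 V=26.8944[EX]; j=2 S=132.0870 intr=7.3930 cont=10.0679 V=10.0679[hold]; j=3 S=154.9663 intr=0.0000 cont=1.7223 V=1.7223[hold]; j=4 S=181.8085 intr=0.0000 cont=0.0000 V=0.0000[hold]; j=5 S=213.3002 intr=0.0000 cont=0.0000 V=0.0000[hold]  S*(5)=112.5856
k=4: j=0 S=103.9428 intr=35.5372 cont=34.3314 V=35.5372[EX]; j=1 S=121.9471 intr=17.5329 cont=17.7446 V=17.7446[hold]; j=2 S=143.0700 intr=0.0000 cont=5.5581 V=5.5581[hold]; j=3 S=167.8517 intr=0.0000 cont=0.7947 V=0.7947[hold]; j=4 S=196.9259 intr=0.0000 cont=0.0000 V=0.0000[hold]  S*(4)=103.9428
k=3: j=0 S=112.5856 intr=26.8944 cont=25.8008 V=26.8944[EX]; j=1 S=132.0870 intr=7.3930 cont=11.1329 V=11.1329[hold]; j=2 S=154.9663 intr=0.0000 cont=2.9856 V=2.9856[hold]; j=3 S=181.8085 intr=0.0000 cont=0.3667 V=0.3667[hold]  S*(3)=112.5856
k=2: j=0 S=121.9471 intr=17.5329 cont=18.3091 V=18.3091[hold]; j=1 S=143.0700 intr=0.0000 cont=6.7190 V=6.7190[hold]; j=2 S=167.8517 intr=0.0000 cont=1.5719 V=1.5719[hold]  S*(2)=-
k=1: j=0 S=132.0870 intr=7.3930 cont=12.0086 V=12.0086[hold]; j=1 S=154.9663 intr=0.0000 cont=3.9332 V=3.9332[hold]  S*(1)=-
k=0: j=0 S=143.0700 intr=0.0000 cont=7.6252 V=7.6252[hold]  S*(0)=-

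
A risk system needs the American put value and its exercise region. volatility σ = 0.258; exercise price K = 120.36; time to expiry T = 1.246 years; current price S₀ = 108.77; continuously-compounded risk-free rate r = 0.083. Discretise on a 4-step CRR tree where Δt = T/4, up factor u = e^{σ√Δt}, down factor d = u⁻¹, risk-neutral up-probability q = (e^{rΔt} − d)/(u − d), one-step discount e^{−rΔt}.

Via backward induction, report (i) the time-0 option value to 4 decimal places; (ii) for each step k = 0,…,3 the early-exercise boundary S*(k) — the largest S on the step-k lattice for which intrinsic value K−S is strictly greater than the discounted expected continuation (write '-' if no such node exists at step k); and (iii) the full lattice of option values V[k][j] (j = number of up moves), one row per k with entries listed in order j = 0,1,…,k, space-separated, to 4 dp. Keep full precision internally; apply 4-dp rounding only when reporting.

price = 15.2989
boundary = - 94.1830 81.5523 94.1830
tree:
15.2989
26.1770 7.2886
38.8077 14.0778 2.1824
49.7445 26.1770 5.0293 0.0000
59.2147 38.8077 11.5900 0.0000 0.0000

Δt=0.31150  u=1.15488  d=0.86589  q=0.55470  discount=0.97448
step 4 (expiry): payoffs max(K−S,0) = 59.2147 38.8077 11.5900 0.0000 0.0000
step 3: (k=3,j=0): S=70.6155, (K−S)⁺=49.7445, hold=46.6726 ⇒ V=49.7445 exercise | (k=3,j=1): S=94.1830, (K−S)⁺=26.1770, hold=23.1050 ⇒ V=26.1770 exercise | (k=3,j=2): S=125.6162, (K−S)⁺=0.0000, hold=5.0293 ⇒ V=5.0293 continue | (k=3,j=3): S=167.5400, (K−S)⁺=0.0000, hold=0.0000 ⇒ V=0.0000 continue  boundary S*=94.1830
step 2: (k=2,j=0): S=81.5523, (K−S)⁺=38.8077, hold=35.7357 ⇒ V=38.8077 exercise | (k=2,j=1): S=108.7700, (K−S)⁺=11.5900, hold=14.0778 ⇒ V=14.0778 continue | (k=2,j=2): S=145.0715, (K−S)⁺=0.0000, hold=2.1824 ⇒ V=2.1824 continue  boundary S*=81.5523
step 1: (k=1,j=0): S=94.1830, (K−S)⁺=26.1770, hold=24.4497 ⇒ V=26.1770 exercise | (k=1,j=1): S=125.6162, (K−S)⁺=0.0000, hold=7.2886 ⇒ V=7.2886 continue  boundary S*=94.1830
step 0: (k=0,j=0): S=108.7700, (K−S)⁺=11.5900, hold=15.2989 ⇒ V=15.2989 continue  boundary S*=-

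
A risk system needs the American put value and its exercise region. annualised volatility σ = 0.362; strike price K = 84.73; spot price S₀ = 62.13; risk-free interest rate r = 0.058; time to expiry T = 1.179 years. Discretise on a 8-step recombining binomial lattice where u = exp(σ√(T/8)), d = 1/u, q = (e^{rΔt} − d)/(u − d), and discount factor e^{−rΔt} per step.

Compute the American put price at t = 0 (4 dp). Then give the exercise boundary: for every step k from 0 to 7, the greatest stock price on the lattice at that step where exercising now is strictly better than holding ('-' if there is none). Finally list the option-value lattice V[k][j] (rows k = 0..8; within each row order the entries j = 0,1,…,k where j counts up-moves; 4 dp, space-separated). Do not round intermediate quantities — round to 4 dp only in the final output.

price = 23.6221
boundary = - 54.0689 47.0537 54.0689 47.0537 54.0689 62.1300 71.3929
tree:
23.6221
30.6611 16.8811
37.6763 23.1588 10.7968
43.7813 30.6611 15.9393 5.7603
49.0942 37.6763 22.6448 9.4042 2.1589
53.7178 43.7813 30.6611 14.8943 3.9904 0.3359
57.7415 49.0942 37.6763 22.6000 7.3252 0.6722 0.0000
61.2432 53.7178 43.7813 30.6611 13.3371 1.3455 0.0000 0.0000
64.2905 57.7415 49.0942 37.6763 22.6000 2.6931 0.0000 0.0000 0.0000

Δt=0.14738, u=1.14909, d=0.87025, q=0.49610, disc=e^(-rΔt)=0.99149
k=8 terminal: V=max(K-S,0) → 64.2905 57.7415 49.0942 37.6763 22.6000 2.6931 0.0000 0.0000 0.0000
k=7: j=0 S=23.4868 intr=61.2432 cont=60.5220 V=61.2432[EX]; j=1 S=31.0122 intr=53.7178 cont=52.9967 V=53.7178[EX]; j=2 S=40.9487 intr=43.7813 cont=43.0602 V=43.7813[EX]; j=3 S=54.0689 intr=30.6611 cont=29.9399 V=30.6611[EX]; j=4 S=71.3929 intr=13.3371 cont=12.6159 V=13.3371[EX]; j=5 S=94.2677 intr=0.0000 cont=1.3455 V=1.3455[hold]; j=6 S=124.4717 intr=0.0000 cont=0.0000 V=0.0000[hold]; j=7 S=164.3532 intr=0.0000 cont=0.0000 V=0.0000[hold]  S*(7)=71.3929
k=6: j=0 S=26.9885 intr=57.7415 cont=57.0204 V=57.7415[EX]; j=1 S=35.6358 intr=49.0942 cont=48.3731 V=49.0942[EX]; j=2 S=47.0537 intr=37.6763 cont=36.9551 V=37.6763[EX]; j=3 S=62.1300 intr=22.6000 cont=21.8788 V=22.6000[EX]; j=4 S=82.0369 intr=2.6931 cont=7.3252 V=7.3252[hold]; j=5 S=108.3220 intr=0.0000 cont=0.6722 V=0.6722[hold]; j=6 S=143.0291 intr=0.0000 cont=0.0000 V=0.0000[hold]  S*(6)=62.1300
k=5: j=0 S=31.0122 intr=53.7178 cont=52.9967 V=53.7178[EX]; j=1 S=40.9487 intr=43.7813 cont=43.0602 V=43.7813[EX]; j=2 S=54.0689 intr=30.6611 cont=29.9399 V=30.6611[EX]; j=3 S=71.3929 intr=13.3371 cont=14.8943 V=14.8943[hold]; j=4 S=94.2677 intr=0.0000 cont=3.9904 V=3.9904[hold]; j=5 S=124.4717 intr=0.0000 cont=0.3359 V=0.3359[hold]  S*(5)=54.0689
k=4: j=0 S=35.6358 intr=49.0942 cont=48.3731 V=49.0942[EX]; j=1 S=47.0537 intr=37.6763 cont=36.9551 V=37.6763[EX]; j=2 S=62.1300 intr=22.6000 cont=22.6448 V=22.6448[hold]; j=3 S=82.0369 intr=2.6931 cont=9.4042 V=9.4042[hold]; j=4 S=108.3220 intr=0.0000 cont=2.1589 V=2.1589[hold]  S*(4)=47.0537
k=3: j=0 S=40.9487 intr=43.7813 cont=43.0602 V=43.7813[EX]; j=1 S=54.0689 intr=30.6611 cont=29.9620 V=30.6611[EX]; j=2 S=71.3929 intr=13.3371 cont=15.9393 V=15.9393[hold]; j=3 S=94.2677 intr=0.0000 cont=5.7603 V=5.7603[hold]  S*(3)=54.0689
k=2: j=0 S=47.0537 intr=37.6763 cont=36.9551 V=37.6763[EX]; j=1 S=62.1300 intr=22.6000 cont=23.1588 V=23.1588[hold]; j=2 S=82.0369 intr=2.6931 cont=10.7968 V=10.7968[hold]  S*(2)=47.0537
k=1: j=0 S=54.0689 intr=30.6611 cont=30.2148 V=30.6611[EX]; j=1 S=71.3929 intr=13.3371 cont=16.8811 V=16.8811[hold]  S*(1)=54.0689
k=0: j=0 S=62.1300 intr=22.6000 cont=23.6221 V=23.6221[hold]  S*(0)=-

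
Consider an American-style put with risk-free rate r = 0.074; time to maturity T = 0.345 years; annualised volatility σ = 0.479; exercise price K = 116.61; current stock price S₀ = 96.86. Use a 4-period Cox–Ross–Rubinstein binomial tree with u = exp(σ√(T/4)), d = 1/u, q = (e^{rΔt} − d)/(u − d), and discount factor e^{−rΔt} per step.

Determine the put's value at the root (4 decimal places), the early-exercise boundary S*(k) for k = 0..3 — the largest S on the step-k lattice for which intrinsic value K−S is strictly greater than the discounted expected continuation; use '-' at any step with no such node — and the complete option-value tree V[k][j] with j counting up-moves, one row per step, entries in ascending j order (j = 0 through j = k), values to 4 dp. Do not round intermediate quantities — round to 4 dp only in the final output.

Δt=0.08625, u=1.15105, d=0.86877, q=0.48757, disc=e^(-rΔt)=0.99364
k=4 terminal: V=max(K-S,0) → 61.4317 43.5035 19.7500 0.0000 0.0000
k=3: j=0 S=63.5129 intr=53.0971 cont=52.3552 V=53.0971[EX]; j=1 S=84.1493 intr=32.4607 cont=31.7188 V=32.4607[EX]; j=2 S=111.4907 intr=5.1193 cont=10.0561 V=10.0561[hold]; j=3 S=147.7158 intr=0.0000 cont=0.0000 V=0.0000[hold]  S*(3)=84.1493
k=2: j=0 S=73.1065 intr=43.5035 cont=42.7616 V=43.5035[EX]; j=1 S=96.8600 intr=19.7500 cont=21.3998 V=21.3998[hold]; j=2 S=128.3313 intr=0.0000 cont=5.1202 V=5.1202[hold]  S*(2)=73.1065
k=1: j=0 S=84.1493 intr=32.4607 cont=32.5181 V=32.5181[hold]; j=1 S=111.4907 intr=5.1193 cont=13.3767 V=13.3767[hold]  S*(1)=-
k=0: j=0 S=96.8600 intr=19.7500 cont=23.0378 V=23.0378[hold]  S*(0)=-

price = 23.0378
boundary = - - 73.1065 84.1493
tree:
23.0378
32.5181 13.3767
43.5035 21.3998 5.1202
53.0971 32.4607 10.0561 0.0000
61.4317 43.5035 19.7500 0.0000 0.0000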